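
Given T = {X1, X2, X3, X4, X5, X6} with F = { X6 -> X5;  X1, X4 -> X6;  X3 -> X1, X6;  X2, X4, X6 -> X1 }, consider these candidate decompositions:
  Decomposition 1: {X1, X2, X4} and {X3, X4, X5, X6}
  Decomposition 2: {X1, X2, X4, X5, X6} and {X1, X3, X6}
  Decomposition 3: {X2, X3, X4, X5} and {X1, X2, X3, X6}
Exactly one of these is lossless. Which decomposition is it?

Decomposition 1: common = {X4}, closure = {X4} → lossy.
Decomposition 2: common = {X1, X6}, closure = {X1, X5, X6} → lossy.
Decomposition 3: common = {X2, X3}, closure = {X1, X2, X3, X5, X6} → lossless.

Decomposition 3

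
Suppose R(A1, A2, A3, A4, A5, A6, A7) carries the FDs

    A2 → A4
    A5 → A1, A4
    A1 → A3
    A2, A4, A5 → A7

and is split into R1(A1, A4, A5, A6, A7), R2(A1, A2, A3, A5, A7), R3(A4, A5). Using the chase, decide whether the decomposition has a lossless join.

No

Chase test. Columns are A1, A2, A3, A4, A5, A6, A7; row i has aⱼ where attribute j ∈ Ri, else bᵢⱼ.
Initial tableau (one row per fragment):
  row 1: a1 b12 b13 a4 a5 a6 a7
  row 2: a1 a2 a3 b24 a5 b26 a7
  row 3: b31 b32 b33 a4 a5 b36 b37
Rows 1 and 2 agree on A5; apply A5→A1, A4 and equate their A1, A4 entries.
Rows 1 and 3 agree on A5; apply A5→A1, A4 and equate their A1, A4 entries.
Rows 1 and 2 agree on A1; apply A1→A3 and equate their A3 entries.
Rows 1 and 3 agree on A1; apply A1→A3 and equate their A3 entries.
No row becomes fully distinguished — the join is lossy.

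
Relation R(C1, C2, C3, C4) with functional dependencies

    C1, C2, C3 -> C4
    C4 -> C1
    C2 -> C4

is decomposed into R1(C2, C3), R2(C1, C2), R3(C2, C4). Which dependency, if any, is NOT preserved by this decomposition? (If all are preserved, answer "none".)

Check C4 → C1: no single fragment contains all of {C1, C4}, and the restricted closure of {C4} across the fragments never reaches {C1}.
C1, C2, C3 → C4 is preserved.
C2 → C4 is preserved.

C4 -> C1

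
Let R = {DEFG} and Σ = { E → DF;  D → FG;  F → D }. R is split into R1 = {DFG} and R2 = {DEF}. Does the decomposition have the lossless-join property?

Yes

Common attributes: R1 ∩ R2 = {DF}.
Closure of {DF}: D → FG applies, adding G. So (DF)⁺ = {DFG}.
This closure contains every attribute of R1, so R1 ∩ R2 → R1. The join is lossless.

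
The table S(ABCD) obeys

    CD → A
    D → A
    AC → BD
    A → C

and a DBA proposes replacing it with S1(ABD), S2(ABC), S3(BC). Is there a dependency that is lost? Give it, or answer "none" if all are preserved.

CD → A: restricted closure across fragments reaches A.
D → A lies within S1.
AC → BD: restricted closure across fragments reaches BD.
A → C lies within S2.
Every dependency is enforceable on the fragments, so the decomposition is dependency-preserving.

none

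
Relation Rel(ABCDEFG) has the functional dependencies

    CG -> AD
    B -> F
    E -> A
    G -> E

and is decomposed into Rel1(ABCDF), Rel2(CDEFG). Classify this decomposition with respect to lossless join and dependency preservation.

lossy and not dependency-preserving

Lossless test: (CDF)⁺ = {CDF}, which is a superkey of neither fragment — lossy.
Dependency preservation: the restricted closure of {CG} across the fragments never reaches {AD}, so CG → AD cannot be enforced without a join — not preserved.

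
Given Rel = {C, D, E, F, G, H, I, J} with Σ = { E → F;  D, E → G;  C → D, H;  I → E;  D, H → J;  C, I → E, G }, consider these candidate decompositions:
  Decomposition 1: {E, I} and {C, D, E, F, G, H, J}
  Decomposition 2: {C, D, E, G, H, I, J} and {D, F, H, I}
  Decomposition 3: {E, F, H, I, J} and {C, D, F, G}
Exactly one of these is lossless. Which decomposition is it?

Decomposition 1: common = {E}, closure = {E, F} → lossy.
Decomposition 2: common = {D, H, I}, closure = {D, E, F, G, H, I, J} → lossless.
Decomposition 3: common = {F}, closure = {F} → lossy.

Decomposition 2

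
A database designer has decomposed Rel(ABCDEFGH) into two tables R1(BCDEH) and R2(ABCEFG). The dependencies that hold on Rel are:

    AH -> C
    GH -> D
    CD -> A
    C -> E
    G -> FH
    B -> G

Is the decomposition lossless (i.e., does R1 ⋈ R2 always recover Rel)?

Yes

Common attributes: R1 ∩ R2 = {BCE}.
Closure of {BCE}: B → G applies, adding G; G → FH applies, adding FH; GH → D applies, adding D; CD → A applies, adding A. So (BCE)⁺ = {ABCDEFGH}.
This closure contains every attribute of R1, so R1 ∩ R2 → R1. The join is lossless.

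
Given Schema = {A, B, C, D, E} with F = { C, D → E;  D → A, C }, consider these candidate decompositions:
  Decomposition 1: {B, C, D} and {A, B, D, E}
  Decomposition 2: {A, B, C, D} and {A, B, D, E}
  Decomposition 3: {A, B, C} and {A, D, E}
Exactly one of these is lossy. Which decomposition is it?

Decomposition 1: common = {B, D}, closure = {A, B, C, D, E} → lossless.
Decomposition 2: common = {A, B, D}, closure = {A, B, C, D, E} → lossless.
Decomposition 3: common = {A}, closure = {A} → lossy.

Decomposition 3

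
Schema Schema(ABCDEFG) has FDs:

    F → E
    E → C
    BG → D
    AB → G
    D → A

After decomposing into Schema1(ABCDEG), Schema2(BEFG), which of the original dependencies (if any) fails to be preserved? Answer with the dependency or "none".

F → E lies within Schema2.
E → C lies within Schema1.
BG → D lies within Schema1.
AB → G lies within Schema1.
D → A lies within Schema1.
Every dependency is enforceable on the fragments, so the decomposition is dependency-preserving.

none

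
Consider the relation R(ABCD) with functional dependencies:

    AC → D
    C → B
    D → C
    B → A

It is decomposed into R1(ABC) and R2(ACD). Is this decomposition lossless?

Yes

Common attributes: R1 ∩ R2 = {AC}.
Closure of {AC}: AC → D applies, adding D; C → B applies, adding B. So (AC)⁺ = {ABCD}.
This closure contains every attribute of R1, so R1 ∩ R2 → R1. The join is lossless.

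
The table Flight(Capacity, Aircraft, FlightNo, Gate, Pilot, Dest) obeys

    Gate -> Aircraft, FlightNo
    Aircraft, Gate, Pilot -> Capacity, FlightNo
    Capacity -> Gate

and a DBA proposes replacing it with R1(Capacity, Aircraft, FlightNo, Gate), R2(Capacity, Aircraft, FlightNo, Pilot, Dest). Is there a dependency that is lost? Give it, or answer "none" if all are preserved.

Aircraft, Gate, Pilot -> Capacity, FlightNo

Check Aircraft, Gate, Pilot → Capacity, FlightNo: no single fragment contains all of {Capacity, Aircraft, FlightNo, Gate, Pilot}, and the restricted closure of {Aircraft, Gate, Pilot} across the fragments never reaches {Capacity, FlightNo}.
Gate → Aircraft, FlightNo is preserved.
Capacity → Gate is preserved.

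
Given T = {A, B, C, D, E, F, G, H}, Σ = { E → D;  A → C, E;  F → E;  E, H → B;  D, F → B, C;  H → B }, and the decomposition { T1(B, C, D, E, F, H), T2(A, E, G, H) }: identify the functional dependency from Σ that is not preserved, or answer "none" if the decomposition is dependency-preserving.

Check A → C, E: no single fragment contains all of {A, C, E}, and the restricted closure of {A} across the fragments never reaches {C, E}.
E → D is preserved.
F → E is preserved.
E, H → B is preserved.
D, F → B, C is preserved.
H → B is preserved.

A → C, E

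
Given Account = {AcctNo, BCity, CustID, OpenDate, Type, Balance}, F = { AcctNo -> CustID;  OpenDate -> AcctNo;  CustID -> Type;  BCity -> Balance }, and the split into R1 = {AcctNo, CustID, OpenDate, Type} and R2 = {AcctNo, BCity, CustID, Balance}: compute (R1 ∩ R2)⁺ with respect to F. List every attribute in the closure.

AcctNo, CustID, Type

R1 ∩ R2 = {AcctNo, CustID}.
CustID → Type applies, adding Type
Closure: {AcctNo, CustID, Type}.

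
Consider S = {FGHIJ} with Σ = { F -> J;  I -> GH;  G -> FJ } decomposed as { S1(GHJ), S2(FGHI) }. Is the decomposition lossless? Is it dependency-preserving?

Lossless test: (GH)⁺ = {FGHJ}, which contains all of one fragment — lossless.
Dependency preservation: the restricted closure of {F} across the fragments never reaches {J}, so F → J cannot be enforced without a join — not preserved.

lossless but not dependency-preserving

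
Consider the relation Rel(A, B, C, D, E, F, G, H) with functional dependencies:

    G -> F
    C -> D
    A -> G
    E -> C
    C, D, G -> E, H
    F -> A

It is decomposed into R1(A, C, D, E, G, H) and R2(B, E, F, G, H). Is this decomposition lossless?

Common attributes: R1 ∩ R2 = {E, G, H}.
Closure of {E, G, H}: G → F applies, adding F; E → C applies, adding C; F → A applies, adding A; C → D applies, adding D. So (E, G, H)⁺ = {A, C, D, E, F, G, H}.
This closure contains every attribute of R1, so R1 ∩ R2 → R1. The join is lossless.

Yes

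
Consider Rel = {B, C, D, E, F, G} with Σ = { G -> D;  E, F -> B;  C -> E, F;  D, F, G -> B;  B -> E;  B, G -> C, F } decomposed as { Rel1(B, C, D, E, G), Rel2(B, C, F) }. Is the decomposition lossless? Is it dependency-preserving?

lossless but not dependency-preserving

Lossless test: (B, C)⁺ = {B, C, E, F}, which contains all of one fragment — lossless.
Dependency preservation: the restricted closure of {E, F} across the fragments never reaches {B}, so E, F → B cannot be enforced without a join — not preserved.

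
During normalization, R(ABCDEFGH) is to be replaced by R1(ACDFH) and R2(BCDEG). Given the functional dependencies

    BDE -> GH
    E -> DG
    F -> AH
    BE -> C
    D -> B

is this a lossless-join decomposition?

No

Common attributes: R1 ∩ R2 = {CD}.
Closure of {CD}: D → B applies, adding B. So (CD)⁺ = {BCD}.
The closure contains neither all of R1 = {ACDFH} nor all of R2 = {BCDEG}, so the common attributes are not a superkey of either fragment. The join is lossy.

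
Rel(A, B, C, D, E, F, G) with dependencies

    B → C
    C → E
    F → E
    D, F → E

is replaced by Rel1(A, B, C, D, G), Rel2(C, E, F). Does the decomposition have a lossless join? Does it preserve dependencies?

Lossless test: (C)⁺ = {C, E}, which is a superkey of neither fragment — lossy.
Dependency preservation: D, F → E is not contained in any single fragment, but the restricted closure of its left-hand side across the fragments still reaches the right-hand side; the remaining FDs each lie inside some fragment. All dependencies are preserved.

lossy but dependency-preserving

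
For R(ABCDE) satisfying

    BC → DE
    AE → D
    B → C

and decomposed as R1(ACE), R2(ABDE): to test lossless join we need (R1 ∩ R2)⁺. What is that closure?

R1 ∩ R2 = {AE}.
AE → D applies, adding D
Closure: {ADE}.

ADE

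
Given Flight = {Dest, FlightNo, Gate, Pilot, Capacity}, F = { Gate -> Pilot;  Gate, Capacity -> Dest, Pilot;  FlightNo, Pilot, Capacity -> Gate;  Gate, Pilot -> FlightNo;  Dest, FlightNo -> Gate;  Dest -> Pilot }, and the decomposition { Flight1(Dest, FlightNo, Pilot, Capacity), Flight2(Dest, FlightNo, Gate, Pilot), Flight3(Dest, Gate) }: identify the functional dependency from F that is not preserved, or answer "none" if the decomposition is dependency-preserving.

Gate → Pilot lies within Flight2.
Gate, Capacity → Dest, Pilot: restricted closure across fragments reaches Dest, Pilot.
FlightNo, Pilot, Capacity → Gate: restricted closure across fragments reaches Gate.
Gate, Pilot → FlightNo lies within Flight2.
Dest, FlightNo → Gate lies within Flight2.
Dest → Pilot lies within Flight1.
Every dependency is enforceable on the fragments, so the decomposition is dependency-preserving.

none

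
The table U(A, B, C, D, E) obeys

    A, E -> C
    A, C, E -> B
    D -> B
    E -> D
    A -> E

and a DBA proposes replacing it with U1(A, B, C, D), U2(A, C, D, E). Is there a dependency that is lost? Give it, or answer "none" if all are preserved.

A, E → C lies within U2.
A, C, E → B: restricted closure across fragments reaches B.
D → B lies within U1.
E → D lies within U2.
A → E lies within U2.
Every dependency is enforceable on the fragments, so the decomposition is dependency-preserving.

none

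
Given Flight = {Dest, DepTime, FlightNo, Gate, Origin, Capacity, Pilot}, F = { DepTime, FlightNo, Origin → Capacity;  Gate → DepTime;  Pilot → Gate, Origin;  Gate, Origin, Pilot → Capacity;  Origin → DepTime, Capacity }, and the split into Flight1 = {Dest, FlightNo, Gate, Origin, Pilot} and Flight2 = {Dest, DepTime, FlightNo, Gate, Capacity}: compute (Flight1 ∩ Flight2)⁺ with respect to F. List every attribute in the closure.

Flight1 ∩ Flight2 = {Dest, FlightNo, Gate}.
Gate → DepTime applies, adding DepTime
Closure: {Dest, DepTime, FlightNo, Gate}.

Dest, DepTime, FlightNo, Gate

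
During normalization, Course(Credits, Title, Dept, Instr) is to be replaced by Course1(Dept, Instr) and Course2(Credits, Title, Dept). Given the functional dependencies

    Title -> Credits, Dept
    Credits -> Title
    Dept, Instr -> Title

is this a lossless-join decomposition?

No

Common attributes: Course1 ∩ Course2 = {Dept}.
No dependency enlarges {Dept}, so (Dept)⁺ = {Dept}.
The closure contains neither all of Course1 = {Dept, Instr} nor all of Course2 = {Credits, Title, Dept}, so the common attributes are not a superkey of either fragment. The join is lossy.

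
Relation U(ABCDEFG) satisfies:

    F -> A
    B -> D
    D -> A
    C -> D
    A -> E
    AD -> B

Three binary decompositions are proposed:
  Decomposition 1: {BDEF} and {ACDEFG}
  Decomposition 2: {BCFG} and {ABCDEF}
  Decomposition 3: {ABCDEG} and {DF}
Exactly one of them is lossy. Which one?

Decomposition 1: common = {DEF}, closure = {ABDEF} → lossless.
Decomposition 2: common = {BCF}, closure = {ABCDEF} → lossless.
Decomposition 3: common = {D}, closure = {ABDE} → lossy.

Decomposition 3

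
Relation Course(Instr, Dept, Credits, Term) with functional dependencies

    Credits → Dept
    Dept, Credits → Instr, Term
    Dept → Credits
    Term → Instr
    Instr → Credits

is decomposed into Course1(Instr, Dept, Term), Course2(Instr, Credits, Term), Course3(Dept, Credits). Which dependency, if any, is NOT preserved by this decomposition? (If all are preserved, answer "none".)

none

Credits → Dept lies within Course3.
Dept, Credits → Instr, Term: restricted closure across fragments reaches Instr, Term.
Dept → Credits lies within Course3.
Term → Instr lies within Course1.
Instr → Credits lies within Course2.
Every dependency is enforceable on the fragments, so the decomposition is dependency-preserving.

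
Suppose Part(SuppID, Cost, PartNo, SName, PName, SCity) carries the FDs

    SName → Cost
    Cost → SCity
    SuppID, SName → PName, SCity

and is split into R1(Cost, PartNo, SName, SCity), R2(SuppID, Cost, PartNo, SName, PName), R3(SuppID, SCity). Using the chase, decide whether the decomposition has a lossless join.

Chase test. Columns are SuppID, Cost, PartNo, SName, PName, SCity; row i has aⱼ where attribute j ∈ Ri, else bᵢⱼ.
Initial tableau (one row per fragment):
  row 1: b11 a2 a3 a4 b15 a6
  row 2: a1 a2 a3 a4 a5 b26
  row 3: a1 b32 b33 b34 b35 a6
Rows 1 and 2 agree on Cost; apply Cost→SCity and equate their SCity entries.
Row 2 is now all distinguished symbols — the join is lossless.

Yes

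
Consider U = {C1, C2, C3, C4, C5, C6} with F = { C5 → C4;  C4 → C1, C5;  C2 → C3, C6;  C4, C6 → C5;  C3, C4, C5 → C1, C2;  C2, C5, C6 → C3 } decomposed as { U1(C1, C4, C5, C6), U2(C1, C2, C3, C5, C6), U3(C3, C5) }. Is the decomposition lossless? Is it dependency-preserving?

Lossless test (chase): Rows 1 and 2 agree on C5; apply C5→C4 and equate their C4 entries. Rows 1 and 3 agree on C5; apply C5→C4 and equate their C4 entries. Rows 1 and 3 agree on C4; apply C4→C1, C5 and equate their C1, C5 entries. Rows 2 and 3 agree on C3, C4, C5; apply C3, C4, C5→C1, C2 and equate their C1, C2 entries. Rows 2 and 3 agree on C2; apply C2→C3, C6 and equate their C3, C6 entries. Row 2 is now all distinguished symbols — the join is lossless.
Dependency preservation: C3, C4, C5 → C1, C2 is not contained in any single fragment, but the restricted closure of its left-hand side across the fragments still reaches the right-hand side; the remaining FDs each lie inside some fragment. All dependencies are preserved.

lossless and dependency-preserving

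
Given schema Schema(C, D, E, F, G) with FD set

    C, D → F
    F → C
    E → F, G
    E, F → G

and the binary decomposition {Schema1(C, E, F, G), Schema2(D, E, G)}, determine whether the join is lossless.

Yes

Common attributes: Schema1 ∩ Schema2 = {E, G}.
Closure of {E, G}: E → F, G applies, adding F; F → C applies, adding C. So (E, G)⁺ = {C, E, F, G}.
This closure contains every attribute of Schema1, so Schema1 ∩ Schema2 → Schema1. The join is lossless.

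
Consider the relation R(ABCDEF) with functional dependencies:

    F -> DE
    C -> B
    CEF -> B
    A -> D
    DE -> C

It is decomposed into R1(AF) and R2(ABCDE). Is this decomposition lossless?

Common attributes: R1 ∩ R2 = {A}.
Closure of {A}: A → D applies, adding D. So (A)⁺ = {AD}.
The closure contains neither all of R1 = {AF} nor all of R2 = {ABCDE}, so the common attributes are not a superkey of either fragment. The join is lossy.

No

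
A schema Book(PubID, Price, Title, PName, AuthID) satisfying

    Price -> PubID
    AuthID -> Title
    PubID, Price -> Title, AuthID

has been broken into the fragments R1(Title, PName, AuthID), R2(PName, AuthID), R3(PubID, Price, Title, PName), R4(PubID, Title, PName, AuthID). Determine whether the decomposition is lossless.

Chase test. Columns are PubID, Price, Title, PName, AuthID; row i has aⱼ where attribute j ∈ Ri, else bᵢⱼ.
Initial tableau (one row per fragment):
  row 1: b11 b12 a3 a4 a5
  row 2: b21 b22 b23 a4 a5
  row 3: a1 a2 a3 a4 b35
  row 4: a1 b42 a3 a4 a5
Rows 1 and 2 agree on AuthID; apply AuthID→Title and equate their Title entries.
No row becomes fully distinguished — the join is lossy.

No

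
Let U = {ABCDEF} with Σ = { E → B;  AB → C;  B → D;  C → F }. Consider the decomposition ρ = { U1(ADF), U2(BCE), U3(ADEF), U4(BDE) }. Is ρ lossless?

Chase test. Columns are ABCDEF; row i has aⱼ where attribute j ∈ Ui, else bᵢⱼ.
Initial tableau (one row per fragment):
  row 1: a1 b12 b13 a4 b15 a6
  row 2: b21 a2 a3 b24 a5 b26
  row 3: a1 b32 b33 a4 a5 a6
  row 4: b41 a2 b43 a4 a5 b46
Rows 2 and 3 agree on E; apply E→B and equate their B entries.
Rows 2 and 3 agree on B; apply B→D and equate their D entries.
No row becomes fully distinguished — the join is lossy.

No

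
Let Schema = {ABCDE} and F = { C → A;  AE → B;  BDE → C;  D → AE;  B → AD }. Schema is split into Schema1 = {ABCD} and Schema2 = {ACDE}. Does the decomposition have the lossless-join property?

Yes

Common attributes: Schema1 ∩ Schema2 = {ACD}.
Closure of {ACD}: D → AE applies, adding E; AE → B applies, adding B. So (ACD)⁺ = {ABCDE}.
This closure contains every attribute of Schema1, so Schema1 ∩ Schema2 → Schema1. The join is lossless.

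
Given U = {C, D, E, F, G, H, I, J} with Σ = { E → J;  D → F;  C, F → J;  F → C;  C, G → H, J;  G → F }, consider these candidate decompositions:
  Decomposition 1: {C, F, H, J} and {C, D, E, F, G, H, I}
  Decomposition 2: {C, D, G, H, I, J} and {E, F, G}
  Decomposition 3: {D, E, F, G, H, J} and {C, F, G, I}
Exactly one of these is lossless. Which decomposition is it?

Decomposition 1: common = {C, F, H}, closure = {C, F, H, J} → lossless.
Decomposition 2: common = {G}, closure = {C, F, G, H, J} → lossy.
Decomposition 3: common = {F, G}, closure = {C, F, G, H, J} → lossy.

Decomposition 1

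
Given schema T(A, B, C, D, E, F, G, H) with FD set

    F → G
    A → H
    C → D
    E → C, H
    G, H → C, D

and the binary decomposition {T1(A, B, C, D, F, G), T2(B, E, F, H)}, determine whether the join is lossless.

Common attributes: T1 ∩ T2 = {B, F}.
Closure of {B, F}: F → G applies, adding G. So (B, F)⁺ = {B, F, G}.
The closure contains neither all of T1 = {A, B, C, D, F, G} nor all of T2 = {B, E, F, H}, so the common attributes are not a superkey of either fragment. The join is lossy.

No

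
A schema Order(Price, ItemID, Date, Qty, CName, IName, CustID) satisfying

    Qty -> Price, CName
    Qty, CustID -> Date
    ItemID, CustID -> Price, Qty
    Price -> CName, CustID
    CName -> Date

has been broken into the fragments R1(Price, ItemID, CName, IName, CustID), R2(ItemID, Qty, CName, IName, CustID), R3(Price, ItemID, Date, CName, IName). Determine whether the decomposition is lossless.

Yes

Chase test. Columns are Price, ItemID, Date, Qty, CName, IName, CustID; row i has aⱼ where attribute j ∈ Ri, else bᵢⱼ.
Initial tableau (one row per fragment):
  row 1: a1 a2 b13 b14 a5 a6 a7
  row 2: b21 a2 b23 a4 a5 a6 a7
  row 3: a1 a2 a3 b34 a5 a6 b37
Rows 1 and 2 agree on ItemID, CustID; apply ItemID, CustID→Price, Qty and equate their Price, Qty entries.
Rows 1 and 3 agree on Price; apply Price→CName, CustID and equate their CName, CustID entries.
Rows 1 and 2 agree on CName; apply CName→Date and equate their Date entries.
Rows 1 and 3 agree on CName; apply CName→Date and equate their Date entries.
Rows 1 and 3 agree on ItemID, CustID; apply ItemID, CustID→Price, Qty and equate their Price, Qty entries.
Row 1 is now all distinguished symbols — the join is lossless.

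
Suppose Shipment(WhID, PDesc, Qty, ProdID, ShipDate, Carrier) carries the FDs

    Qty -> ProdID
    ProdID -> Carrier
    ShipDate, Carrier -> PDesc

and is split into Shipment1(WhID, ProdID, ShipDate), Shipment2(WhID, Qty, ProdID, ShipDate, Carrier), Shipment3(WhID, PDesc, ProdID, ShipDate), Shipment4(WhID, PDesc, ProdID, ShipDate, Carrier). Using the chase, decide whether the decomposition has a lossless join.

Yes

Chase test. Columns are WhID, PDesc, Qty, ProdID, ShipDate, Carrier; row i has aⱼ where attribute j ∈ Shipmenti, else bᵢⱼ.
Initial tableau (one row per fragment):
  row 1: a1 b12 b13 a4 a5 b16
  row 2: a1 b22 a3 a4 a5 a6
  row 3: a1 a2 b33 a4 a5 b36
  row 4: a1 a2 b43 a4 a5 a6
Rows 1 and 2 agree on ProdID; apply ProdID→Carrier and equate their Carrier entries.
Rows 1 and 3 agree on ProdID; apply ProdID→Carrier and equate their Carrier entries.
Rows 1 and 2 agree on ShipDate, Carrier; apply ShipDate, Carrier→PDesc and equate their PDesc entries.
Rows 1 and 3 agree on ShipDate, Carrier; apply ShipDate, Carrier→PDesc and equate their PDesc entries.
Row 2 is now all distinguished symbols — the join is lossless.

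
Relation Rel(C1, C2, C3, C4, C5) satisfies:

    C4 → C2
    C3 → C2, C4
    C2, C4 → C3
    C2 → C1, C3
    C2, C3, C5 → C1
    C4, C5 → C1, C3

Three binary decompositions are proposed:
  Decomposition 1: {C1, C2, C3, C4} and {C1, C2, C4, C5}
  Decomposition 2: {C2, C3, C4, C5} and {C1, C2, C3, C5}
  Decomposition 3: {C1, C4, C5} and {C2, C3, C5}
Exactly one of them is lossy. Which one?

Decomposition 1: common = {C1, C2, C4}, closure = {C1, C2, C3, C4} → lossless.
Decomposition 2: common = {C2, C3, C5}, closure = {C1, C2, C3, C4, C5} → lossless.
Decomposition 3: common = {C5}, closure = {C5} → lossy.

Decomposition 3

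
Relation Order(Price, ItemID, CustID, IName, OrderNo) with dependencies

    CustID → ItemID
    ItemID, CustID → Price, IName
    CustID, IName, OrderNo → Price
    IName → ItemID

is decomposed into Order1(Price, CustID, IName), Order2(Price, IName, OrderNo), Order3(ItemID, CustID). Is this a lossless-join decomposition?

Chase test. Columns are Price, ItemID, CustID, IName, OrderNo; row i has aⱼ where attribute j ∈ Orderi, else bᵢⱼ.
Initial tableau (one row per fragment):
  row 1: a1 b12 a3 a4 b15
  row 2: a1 b22 b23 a4 a5
  row 3: b31 a2 a3 b34 b35
Rows 1 and 3 agree on CustID; apply CustID→ItemID and equate their ItemID entries.
Rows 1 and 3 agree on ItemID, CustID; apply ItemID, CustID→Price, IName and equate their Price, IName entries.
Rows 1 and 2 agree on IName; apply IName→ItemID and equate their ItemID entries.
No row becomes fully distinguished — the join is lossy.

No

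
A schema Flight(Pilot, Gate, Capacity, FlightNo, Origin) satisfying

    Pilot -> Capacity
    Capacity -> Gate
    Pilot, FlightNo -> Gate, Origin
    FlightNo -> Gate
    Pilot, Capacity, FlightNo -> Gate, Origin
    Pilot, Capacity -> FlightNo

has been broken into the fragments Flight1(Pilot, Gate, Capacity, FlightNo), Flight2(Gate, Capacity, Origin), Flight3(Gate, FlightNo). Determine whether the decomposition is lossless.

Chase test. Columns are Pilot, Gate, Capacity, FlightNo, Origin; row i has aⱼ where attribute j ∈ Flighti, else bᵢⱼ.
Initial tableau (one row per fragment):
  row 1: a1 a2 a3 a4 b15
  row 2: b21 a2 a3 b24 a5
  row 3: b31 a2 b33 a4 b35
No row becomes fully distinguished — the join is lossy.

No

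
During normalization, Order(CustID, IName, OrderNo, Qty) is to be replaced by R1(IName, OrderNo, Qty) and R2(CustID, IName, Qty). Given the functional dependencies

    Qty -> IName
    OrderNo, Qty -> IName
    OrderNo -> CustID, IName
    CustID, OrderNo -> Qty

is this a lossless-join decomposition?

No

Common attributes: R1 ∩ R2 = {IName, Qty}.
No dependency enlarges {IName, Qty}, so (IName, Qty)⁺ = {IName, Qty}.
The closure contains neither all of R1 = {IName, OrderNo, Qty} nor all of R2 = {CustID, IName, Qty}, so the common attributes are not a superkey of either fragment. The join is lossy.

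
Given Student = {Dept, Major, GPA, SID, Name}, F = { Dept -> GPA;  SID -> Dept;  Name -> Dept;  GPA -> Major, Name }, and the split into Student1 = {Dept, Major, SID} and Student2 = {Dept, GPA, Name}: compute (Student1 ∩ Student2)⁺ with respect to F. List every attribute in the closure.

Student1 ∩ Student2 = {Dept}.
Dept → GPA applies, adding GPA
GPA → Major, Name applies, adding Major, Name
Closure: {Dept, Major, GPA, Name}.

Dept, Major, GPA, Name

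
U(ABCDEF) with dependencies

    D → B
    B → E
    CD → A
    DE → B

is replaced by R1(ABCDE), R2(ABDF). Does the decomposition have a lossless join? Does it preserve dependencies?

lossy but dependency-preserving

Lossless test: (ABD)⁺ = {ABDE}, which is a superkey of neither fragment — lossy.
Dependency preservation: every FD's attributes lie within a single fragment, so each can be enforced locally — preserved.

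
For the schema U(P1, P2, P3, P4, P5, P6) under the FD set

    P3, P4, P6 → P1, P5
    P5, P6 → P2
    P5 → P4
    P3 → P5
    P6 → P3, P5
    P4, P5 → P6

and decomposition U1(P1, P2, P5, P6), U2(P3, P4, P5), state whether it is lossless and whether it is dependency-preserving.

lossless and dependency-preserving

Lossless test: (P5)⁺ = {P1, P2, P3, P4, P5, P6}, which contains all of one fragment — lossless.
Dependency preservation: P3, P4, P6 → P1, P5; P6 → P3, P5; P4, P5 → P6 are not contained in any single fragment, but the restricted closure of each left-hand side across the fragments still reaches the right-hand side; the remaining FDs each lie inside some fragment. All dependencies are preserved.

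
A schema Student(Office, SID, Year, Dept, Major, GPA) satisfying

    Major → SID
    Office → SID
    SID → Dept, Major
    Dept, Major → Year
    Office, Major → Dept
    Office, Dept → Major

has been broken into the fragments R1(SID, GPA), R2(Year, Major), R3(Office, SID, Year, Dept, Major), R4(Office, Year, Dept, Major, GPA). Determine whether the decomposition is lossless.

Yes

Chase test. Columns are Office, SID, Year, Dept, Major, GPA; row i has aⱼ where attribute j ∈ Ri, else bᵢⱼ.
Initial tableau (one row per fragment):
  row 1: b11 a2 b13 b14 b15 a6
  row 2: b21 b22 a3 b24 a5 b26
  row 3: a1 a2 a3 a4 a5 b36
  row 4: a1 b42 a3 a4 a5 a6
Rows 2 and 3 agree on Major; apply Major→SID and equate their SID entries.
Rows 2 and 4 agree on Major; apply Major→SID and equate their SID entries.
Rows 1 and 2 agree on SID; apply SID→Dept, Major and equate their Dept, Major entries.
Rows 1 and 3 agree on SID; apply SID→Dept, Major and equate their Dept, Major entries.
Rows 1 and 2 agree on Dept, Major; apply Dept, Major→Year and equate their Year entries.
Row 4 is now all distinguished symbols — the join is lossless.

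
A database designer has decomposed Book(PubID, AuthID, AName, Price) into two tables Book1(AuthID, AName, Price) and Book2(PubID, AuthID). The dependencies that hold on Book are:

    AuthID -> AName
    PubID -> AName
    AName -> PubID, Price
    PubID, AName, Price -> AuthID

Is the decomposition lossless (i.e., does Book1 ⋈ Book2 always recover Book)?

Yes

Common attributes: Book1 ∩ Book2 = {AuthID}.
Closure of {AuthID}: AuthID → AName applies, adding AName; AName → PubID, Price applies, adding PubID, Price. So (AuthID)⁺ = {PubID, AuthID, AName, Price}.
This closure contains every attribute of Book1, so Book1 ∩ Book2 → Book1. The join is lossless.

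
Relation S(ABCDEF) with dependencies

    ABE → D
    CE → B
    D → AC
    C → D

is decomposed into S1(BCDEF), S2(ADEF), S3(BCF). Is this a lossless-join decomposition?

Yes

Chase test. Columns are ABCDEF; row i has aⱼ where attribute j ∈ Si, else bᵢⱼ.
Initial tableau (one row per fragment):
  row 1: b11 a2 a3 a4 a5 a6
  row 2: a1 b22 b23 a4 a5 a6
  row 3: b31 a2 a3 b34 b35 a6
Rows 1 and 2 agree on D; apply D→AC and equate their AC entries.
Rows 1 and 3 agree on C; apply C→D and equate their D entries.
Rows 1 and 2 agree on CE; apply CE→B and equate their B entries.
Rows 1 and 3 agree on D; apply D→AC and equate their AC entries.
Row 1 is now all distinguished symbols — the join is lossless.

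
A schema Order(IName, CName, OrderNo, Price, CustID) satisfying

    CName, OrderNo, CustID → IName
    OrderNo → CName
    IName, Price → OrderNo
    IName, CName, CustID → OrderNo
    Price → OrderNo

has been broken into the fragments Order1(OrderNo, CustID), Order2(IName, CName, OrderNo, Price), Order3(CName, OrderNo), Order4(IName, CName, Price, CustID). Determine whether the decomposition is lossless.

Yes

Chase test. Columns are IName, CName, OrderNo, Price, CustID; row i has aⱼ where attribute j ∈ Orderi, else bᵢⱼ.
Initial tableau (one row per fragment):
  row 1: b11 b12 a3 b14 a5
  row 2: a1 a2 a3 a4 b25
  row 3: b31 a2 a3 b34 b35
  row 4: a1 a2 b43 a4 a5
Rows 1 and 2 agree on OrderNo; apply OrderNo→CName and equate their CName entries.
Rows 2 and 4 agree on IName, Price; apply IName, Price→OrderNo and equate their OrderNo entries.
Rows 1 and 4 agree on CName, OrderNo, CustID; apply CName, OrderNo, CustID→IName and equate their IName entries.
Row 4 is now all distinguished symbols — the join is lossless.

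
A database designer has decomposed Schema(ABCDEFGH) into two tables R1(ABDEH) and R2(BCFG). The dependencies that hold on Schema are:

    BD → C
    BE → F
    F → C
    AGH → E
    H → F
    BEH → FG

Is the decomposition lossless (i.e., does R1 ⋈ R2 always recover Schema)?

No

Common attributes: R1 ∩ R2 = {B}.
No dependency enlarges {B}, so (B)⁺ = {B}.
The closure contains neither all of R1 = {ABDEH} nor all of R2 = {BCFG}, so the common attributes are not a superkey of either fragment. The join is lossy.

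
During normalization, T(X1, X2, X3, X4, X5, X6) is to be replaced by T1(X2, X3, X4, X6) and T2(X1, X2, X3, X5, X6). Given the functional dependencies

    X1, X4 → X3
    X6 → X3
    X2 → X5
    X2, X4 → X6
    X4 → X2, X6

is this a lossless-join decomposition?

No

Common attributes: T1 ∩ T2 = {X2, X3, X6}.
Closure of {X2, X3, X6}: X2 → X5 applies, adding X5. So (X2, X3, X6)⁺ = {X2, X3, X5, X6}.
The closure contains neither all of T1 = {X2, X3, X4, X6} nor all of T2 = {X1, X2, X3, X5, X6}, so the common attributes are not a superkey of either fragment. The join is lossy.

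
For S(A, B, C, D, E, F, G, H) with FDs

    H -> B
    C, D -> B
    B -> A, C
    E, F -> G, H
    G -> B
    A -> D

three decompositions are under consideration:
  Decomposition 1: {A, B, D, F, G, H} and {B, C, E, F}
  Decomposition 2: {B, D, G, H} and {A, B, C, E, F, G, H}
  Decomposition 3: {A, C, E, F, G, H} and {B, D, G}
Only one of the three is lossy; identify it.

Decomposition 1: common = {B, F}, closure = {A, B, C, D, F} → lossy.
Decomposition 2: common = {B, G, H}, closure = {A, B, C, D, G, H} → lossless.
Decomposition 3: common = {G}, closure = {A, B, C, D, G} → lossless.

Decomposition 1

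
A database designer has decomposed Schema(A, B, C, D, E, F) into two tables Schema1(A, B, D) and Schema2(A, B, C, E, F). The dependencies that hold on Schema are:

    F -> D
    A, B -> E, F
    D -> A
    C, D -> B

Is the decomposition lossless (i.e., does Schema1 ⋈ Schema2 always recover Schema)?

Yes

Common attributes: Schema1 ∩ Schema2 = {A, B}.
Closure of {A, B}: A, B → E, F applies, adding E, F; F → D applies, adding D. So (A, B)⁺ = {A, B, D, E, F}.
This closure contains every attribute of Schema1, so Schema1 ∩ Schema2 → Schema1. The join is lossless.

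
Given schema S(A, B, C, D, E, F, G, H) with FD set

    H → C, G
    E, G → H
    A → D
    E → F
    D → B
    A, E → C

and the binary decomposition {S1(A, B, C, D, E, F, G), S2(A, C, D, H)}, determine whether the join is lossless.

Common attributes: S1 ∩ S2 = {A, C, D}.
Closure of {A, C, D}: D → B applies, adding B. So (A, C, D)⁺ = {A, B, C, D}.
The closure contains neither all of S1 = {A, B, C, D, E, F, G} nor all of S2 = {A, C, D, H}, so the common attributes are not a superkey of either fragment. The join is lossy.

No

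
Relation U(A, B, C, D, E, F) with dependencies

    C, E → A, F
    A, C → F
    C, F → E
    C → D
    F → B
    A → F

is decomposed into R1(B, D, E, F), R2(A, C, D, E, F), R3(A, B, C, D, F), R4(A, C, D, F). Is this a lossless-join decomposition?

Yes

Chase test. Columns are A, B, C, D, E, F; row i has aⱼ where attribute j ∈ Ri, else bᵢⱼ.
Initial tableau (one row per fragment):
  row 1: b11 a2 b13 a4 a5 a6
  row 2: a1 b22 a3 a4 a5 a6
  row 3: a1 a2 a3 a4 b35 a6
  row 4: a1 b42 a3 a4 b45 a6
Rows 2 and 3 agree on C, F; apply C, F→E and equate their E entries.
Rows 2 and 4 agree on C, F; apply C, F→E and equate their E entries.
Rows 1 and 2 agree on F; apply F→B and equate their B entries.
Rows 1 and 4 agree on F; apply F→B and equate their B entries.
Row 2 is now all distinguished symbols — the join is lossless.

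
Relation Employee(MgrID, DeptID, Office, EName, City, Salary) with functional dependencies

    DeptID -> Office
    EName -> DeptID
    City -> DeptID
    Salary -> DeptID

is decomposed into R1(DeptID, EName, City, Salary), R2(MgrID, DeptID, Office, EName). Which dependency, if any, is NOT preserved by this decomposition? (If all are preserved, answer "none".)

none

DeptID → Office lies within R2.
EName → DeptID lies within R1.
City → DeptID lies within R1.
Salary → DeptID lies within R1.
Every dependency is enforceable on the fragments, so the decomposition is dependency-preserving.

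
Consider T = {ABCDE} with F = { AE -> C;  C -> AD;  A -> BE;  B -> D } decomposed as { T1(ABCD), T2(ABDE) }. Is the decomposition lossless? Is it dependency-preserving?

Lossless test: (ABD)⁺ = {ABCDE}, which contains all of one fragment — lossless.
Dependency preservation: AE → C is not contained in any single fragment, but the restricted closure of its left-hand side across the fragments still reaches the right-hand side; the remaining FDs each lie inside some fragment. All dependencies are preserved.

lossless and dependency-preserving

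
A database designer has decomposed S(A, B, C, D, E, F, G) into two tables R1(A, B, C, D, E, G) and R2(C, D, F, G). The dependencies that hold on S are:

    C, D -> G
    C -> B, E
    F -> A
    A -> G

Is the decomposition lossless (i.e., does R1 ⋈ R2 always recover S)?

No

Common attributes: R1 ∩ R2 = {C, D, G}.
Closure of {C, D, G}: C → B, E applies, adding B, E. So (C, D, G)⁺ = {B, C, D, E, G}.
The closure contains neither all of R1 = {A, B, C, D, E, G} nor all of R2 = {C, D, F, G}, so the common attributes are not a superkey of either fragment. The join is lossy.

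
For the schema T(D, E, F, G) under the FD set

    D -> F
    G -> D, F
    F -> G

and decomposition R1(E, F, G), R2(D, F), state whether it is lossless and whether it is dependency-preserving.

lossless and dependency-preserving

Lossless test: (F)⁺ = {D, F, G}, which contains all of one fragment — lossless.
Dependency preservation: G → D, F is not contained in any single fragment, but the restricted closure of its left-hand side across the fragments still reaches the right-hand side; the remaining FDs each lie inside some fragment. All dependencies are preserved.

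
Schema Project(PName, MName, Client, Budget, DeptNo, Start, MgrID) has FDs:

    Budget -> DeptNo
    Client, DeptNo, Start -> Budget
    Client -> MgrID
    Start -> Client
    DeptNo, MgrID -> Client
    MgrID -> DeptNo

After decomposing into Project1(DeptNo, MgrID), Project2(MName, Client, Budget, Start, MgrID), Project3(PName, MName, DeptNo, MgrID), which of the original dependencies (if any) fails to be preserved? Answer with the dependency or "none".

Budget -> DeptNo

Check Budget → DeptNo: no single fragment contains all of {Budget, DeptNo}, and the restricted closure of {Budget} across the fragments never reaches {DeptNo}.
Client, DeptNo, Start → Budget is preserved.
Client → MgrID is preserved.
Start → Client is preserved.
DeptNo, MgrID → Client is preserved.
MgrID → DeptNo is preserved.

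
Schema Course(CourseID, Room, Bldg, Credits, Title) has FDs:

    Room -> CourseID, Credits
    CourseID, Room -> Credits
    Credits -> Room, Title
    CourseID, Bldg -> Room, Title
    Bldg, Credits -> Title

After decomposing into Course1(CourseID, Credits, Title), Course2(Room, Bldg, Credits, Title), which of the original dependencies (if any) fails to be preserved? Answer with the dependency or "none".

Check CourseID, Bldg → Room, Title: no single fragment contains all of {CourseID, Room, Bldg, Title}, and the restricted closure of {CourseID, Bldg} across the fragments never reaches {Room, Title}.
Room → CourseID, Credits is preserved.
CourseID, Room → Credits is preserved.
Credits → Room, Title is preserved.
Bldg, Credits → Title is preserved.

CourseID, Bldg -> Room, Title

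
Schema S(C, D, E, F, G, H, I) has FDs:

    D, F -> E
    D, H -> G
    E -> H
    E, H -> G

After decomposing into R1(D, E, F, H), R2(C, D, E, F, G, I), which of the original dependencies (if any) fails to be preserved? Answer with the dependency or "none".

D, H -> G

Check D, H → G: no single fragment contains all of {D, G, H}, and the restricted closure of {D, H} across the fragments never reaches {G}.
D, F → E is preserved.
E → H is preserved.
E, H → G is preserved.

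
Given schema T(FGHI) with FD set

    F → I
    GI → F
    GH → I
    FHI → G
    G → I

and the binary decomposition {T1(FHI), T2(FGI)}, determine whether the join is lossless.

No

Common attributes: T1 ∩ T2 = {FI}.
No dependency enlarges {FI}, so (FI)⁺ = {FI}.
The closure contains neither all of T1 = {FHI} nor all of T2 = {FGI}, so the common attributes are not a superkey of either fragment. The join is lossy.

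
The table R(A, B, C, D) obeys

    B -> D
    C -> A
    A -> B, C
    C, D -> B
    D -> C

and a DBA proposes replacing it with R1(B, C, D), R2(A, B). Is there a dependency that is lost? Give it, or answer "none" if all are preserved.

B → D lies within R1.
C → A: restricted closure across fragments reaches A.
A → B, C: restricted closure across fragments reaches B, C.
C, D → B lies within R1.
D → C lies within R1.
Every dependency is enforceable on the fragments, so the decomposition is dependency-preserving.

none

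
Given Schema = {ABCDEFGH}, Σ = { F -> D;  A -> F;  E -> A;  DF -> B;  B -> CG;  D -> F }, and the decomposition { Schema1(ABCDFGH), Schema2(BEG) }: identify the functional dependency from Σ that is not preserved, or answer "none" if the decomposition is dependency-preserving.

Check E → A: no single fragment contains all of {AE}, and the restricted closure of {E} across the fragments never reaches {A}.
F → D is preserved.
A → F is preserved.
DF → B is preserved.
B → CG is preserved.
D → F is preserved.

E -> A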